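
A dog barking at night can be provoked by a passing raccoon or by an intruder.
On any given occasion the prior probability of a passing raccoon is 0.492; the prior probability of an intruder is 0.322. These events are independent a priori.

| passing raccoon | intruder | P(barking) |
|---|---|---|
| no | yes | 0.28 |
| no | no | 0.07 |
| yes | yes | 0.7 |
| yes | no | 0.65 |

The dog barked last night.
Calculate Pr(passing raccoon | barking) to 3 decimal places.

Numerator (weight on configurations with passing raccoon): 0.216824 + 0.110897 = 0.327721
Denominator P(barking): 0.07×0.508×0.678 + 0.28×0.508×0.322 + 0.65×0.492×0.678 + 0.7×0.492×0.322 = 0.397632
P(passing raccoon | barking) = 0.327721/0.397632 ≈ 0.824

Pr(passing raccoon | barking) ≈ 0.824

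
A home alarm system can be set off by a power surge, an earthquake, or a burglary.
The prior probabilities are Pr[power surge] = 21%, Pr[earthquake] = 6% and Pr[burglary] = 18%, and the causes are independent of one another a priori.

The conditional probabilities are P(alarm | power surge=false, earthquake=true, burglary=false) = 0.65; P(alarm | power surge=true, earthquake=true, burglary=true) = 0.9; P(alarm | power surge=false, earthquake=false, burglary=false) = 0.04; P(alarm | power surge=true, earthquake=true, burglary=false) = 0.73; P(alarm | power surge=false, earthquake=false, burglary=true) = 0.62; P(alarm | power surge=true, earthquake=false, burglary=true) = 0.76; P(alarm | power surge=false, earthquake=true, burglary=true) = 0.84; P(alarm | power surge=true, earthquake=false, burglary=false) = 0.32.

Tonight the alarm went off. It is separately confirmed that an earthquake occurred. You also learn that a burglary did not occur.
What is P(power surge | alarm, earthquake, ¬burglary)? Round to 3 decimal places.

P(power surge | alarm, earthquake, ¬burglary) ≈ 0.230

By total probability over both values of power surge:
  P(alarm | earthquake, ¬burglary) = 0.65×0.79 + 0.73×0.21
        = 0.513500 + 0.153300 = 0.666800
Configurations with power surge contribute 0.153300, so
  P(power surge | alarm, earthquake, ¬burglary) = 0.153300 / 0.666800 ≈ 0.230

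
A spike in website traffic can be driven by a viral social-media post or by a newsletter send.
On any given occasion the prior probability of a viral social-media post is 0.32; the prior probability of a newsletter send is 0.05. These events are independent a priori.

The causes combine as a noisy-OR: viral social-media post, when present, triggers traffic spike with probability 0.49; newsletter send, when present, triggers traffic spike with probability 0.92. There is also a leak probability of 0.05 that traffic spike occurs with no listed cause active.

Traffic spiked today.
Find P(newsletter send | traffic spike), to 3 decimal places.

P(newsletter send | traffic spike) ≈ 0.198

Under noisy-OR, P(traffic spike | causes) = 1 − (1−0.05)·∏(1−qᵢ) over the active causes.
Sum P(traffic spike|·) weighted by the priors over the 4 (viral social-media post, newsletter send) configurations:
  P(traffic spike) = 0.05·0.68·0.95 + 0.924·0.68·0.05 + 0.5155·0.32·0.95 + 0.96124·0.32·0.05
        = 0.032300 + 0.031416 + 0.156712 + 0.015380 = 0.235808
The terms with newsletter send present sum to 0.046796, so
  P(newsletter send | traffic spike) = 0.046796 / 0.235808 ≈ 0.198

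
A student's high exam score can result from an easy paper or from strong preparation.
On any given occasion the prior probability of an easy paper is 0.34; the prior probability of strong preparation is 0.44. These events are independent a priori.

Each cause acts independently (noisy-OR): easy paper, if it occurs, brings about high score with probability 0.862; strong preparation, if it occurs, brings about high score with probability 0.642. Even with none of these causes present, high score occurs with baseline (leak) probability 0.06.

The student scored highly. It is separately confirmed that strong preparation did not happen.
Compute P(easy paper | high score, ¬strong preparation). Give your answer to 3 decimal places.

P(easy paper | high score, ¬strong preparation) ≈ 0.882

Under noisy-OR, P(high score | causes) = 1 − (1−0.06)·∏(1−qᵢ) over the active causes.
Weight on easy paper=true, given the evidence: 0.87028*0.34 = 0.295895
Denominator P(high score | ¬strong preparation): 0.06*0.66 + 0.87028*0.34 = 0.335495
Posterior = 0.295895 / 0.335495 ≈ 0.882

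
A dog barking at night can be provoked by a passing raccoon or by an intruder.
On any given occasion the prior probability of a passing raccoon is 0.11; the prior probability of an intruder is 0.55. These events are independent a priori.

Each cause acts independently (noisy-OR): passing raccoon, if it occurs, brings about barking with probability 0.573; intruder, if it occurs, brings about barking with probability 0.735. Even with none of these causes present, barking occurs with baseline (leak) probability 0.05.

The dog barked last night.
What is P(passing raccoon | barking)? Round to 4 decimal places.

Under noisy-OR, P(barking | causes) = 1 − (1−0.05)·∏(1−qᵢ) over the active causes.
Numerator (weight on configurations with passing raccoon): 0.029420 + 0.053996 = 0.083416
The normalizing constant is 0.05·0.89·0.45 + 0.74825·0.89·0.55 + 0.59435·0.11·0.45 + 0.892503·0.11·0.55 = 0.469709
P(passing raccoon | barking) = 0.083416/0.469709 ≈ 0.1776

P(passing raccoon | barking) ≈ 0.1776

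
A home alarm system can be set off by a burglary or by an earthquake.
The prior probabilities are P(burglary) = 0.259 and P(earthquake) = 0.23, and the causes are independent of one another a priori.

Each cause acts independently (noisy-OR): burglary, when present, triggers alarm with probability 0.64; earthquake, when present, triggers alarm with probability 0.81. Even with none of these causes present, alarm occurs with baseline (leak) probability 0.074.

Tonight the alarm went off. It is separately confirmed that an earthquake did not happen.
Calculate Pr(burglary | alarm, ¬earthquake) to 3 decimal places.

Pr(burglary | alarm, ¬earthquake) ≈ 0.759

Under noisy-OR, P(alarm | causes) = 1 − (1−0.074)·∏(1−qᵢ) over the active causes.
Enumerate both values of burglary and weight by the priors:
  P(alarm | ¬earthquake) = 0.074*0.741 + 0.66664*0.259
        = 0.054834 + 0.172660 = 0.227494
Keeping only the burglary-present terms gives 0.172660, so
  P(burglary | alarm, ¬earthquake) = 0.172660 / 0.227494 ≈ 0.759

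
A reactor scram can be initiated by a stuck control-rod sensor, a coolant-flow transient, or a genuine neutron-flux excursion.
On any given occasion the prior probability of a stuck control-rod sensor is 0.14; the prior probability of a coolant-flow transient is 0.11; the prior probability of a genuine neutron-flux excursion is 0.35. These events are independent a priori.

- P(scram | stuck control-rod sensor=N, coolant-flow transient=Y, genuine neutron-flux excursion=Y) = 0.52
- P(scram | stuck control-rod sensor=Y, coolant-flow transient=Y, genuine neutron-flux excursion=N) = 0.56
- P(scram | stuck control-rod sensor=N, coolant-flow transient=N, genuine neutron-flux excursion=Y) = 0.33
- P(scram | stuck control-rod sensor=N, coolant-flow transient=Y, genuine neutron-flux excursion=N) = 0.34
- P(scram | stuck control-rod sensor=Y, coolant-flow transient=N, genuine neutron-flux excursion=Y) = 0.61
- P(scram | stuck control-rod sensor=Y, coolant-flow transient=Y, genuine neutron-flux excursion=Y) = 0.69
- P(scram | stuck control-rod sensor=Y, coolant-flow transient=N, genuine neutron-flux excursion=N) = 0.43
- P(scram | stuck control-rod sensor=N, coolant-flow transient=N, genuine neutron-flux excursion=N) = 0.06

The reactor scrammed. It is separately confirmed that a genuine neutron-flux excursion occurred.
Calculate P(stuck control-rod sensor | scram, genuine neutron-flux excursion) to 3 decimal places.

Sum P(scram|·) weighted by the priors over the 4 (stuck control-rod sensor, coolant-flow transient) configurations:
  P(scram | genuine neutron-flux excursion) = 0.33×0.86×0.89 + 0.52×0.86×0.11 + 0.61×0.14×0.89 + 0.69×0.14×0.11
        = 0.252582 + 0.049192 + 0.076006 + 0.010626 = 0.388406
Configurations with stuck control-rod sensor contribute 0.086632, so
  P(stuck control-rod sensor | scram, genuine neutron-flux excursion) = 0.086632 / 0.388406 ≈ 0.223

P(stuck control-rod sensor | scram, genuine neutron-flux excursion) ≈ 0.223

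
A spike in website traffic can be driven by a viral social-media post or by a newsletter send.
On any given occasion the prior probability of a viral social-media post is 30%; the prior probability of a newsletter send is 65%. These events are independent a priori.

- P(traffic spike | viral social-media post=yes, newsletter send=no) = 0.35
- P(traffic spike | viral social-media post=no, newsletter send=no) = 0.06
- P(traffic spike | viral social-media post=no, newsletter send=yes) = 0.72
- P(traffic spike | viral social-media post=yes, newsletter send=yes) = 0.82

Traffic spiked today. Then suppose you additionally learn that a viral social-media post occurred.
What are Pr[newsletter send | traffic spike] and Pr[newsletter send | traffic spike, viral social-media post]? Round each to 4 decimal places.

Pr[newsletter send | traffic spike] ≈ 0.9045; Pr[newsletter send | traffic spike, viral social-media post] ≈ 0.8131

P(traffic spike) = 0.06·0.7·0.35 + 0.72·0.7·0.65 + 0.35·0.3·0.35 + 0.82·0.3·0.65 = 0.014700 + 0.327600 + 0.036750 + 0.159900 = 0.538950
Restricting to configurations with newsletter send present: 0.327600 + 0.159900 = 0.487500.
P(newsletter send | traffic spike) = 0.487500 / 0.538950 ≈ 0.9045

Now condition on the additional information:
P(traffic spike | viral social-media post) = 0.35·0.35 + 0.82·0.65 = 0.122500 + 0.533000 = 0.655500
Restricting to configurations with newsletter send present: 0.82·0.65 = 0.533000.
P(newsletter send | traffic spike, viral social-media post) = 0.533000 / 0.655500 ≈ 0.8131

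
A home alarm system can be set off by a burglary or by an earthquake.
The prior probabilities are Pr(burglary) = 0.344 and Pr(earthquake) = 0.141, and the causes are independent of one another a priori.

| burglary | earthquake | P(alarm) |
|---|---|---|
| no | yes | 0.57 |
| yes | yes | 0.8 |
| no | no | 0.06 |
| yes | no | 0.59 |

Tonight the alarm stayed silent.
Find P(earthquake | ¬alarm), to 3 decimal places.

P(earthquake | ¬alarm) ≈ 0.071

P(¬alarm) = 0.94×0.656×0.859 + 0.43×0.656×0.141 + 0.41×0.344×0.859 + 0.2×0.344×0.141 = 0.529694 + 0.039773 + 0.121153 + 0.009701 = 0.700321
The earthquake-present share is 0.039773 + 0.009701 = 0.049474.
P(earthquake | ¬alarm) = 0.049474 / 0.700321 ≈ 0.071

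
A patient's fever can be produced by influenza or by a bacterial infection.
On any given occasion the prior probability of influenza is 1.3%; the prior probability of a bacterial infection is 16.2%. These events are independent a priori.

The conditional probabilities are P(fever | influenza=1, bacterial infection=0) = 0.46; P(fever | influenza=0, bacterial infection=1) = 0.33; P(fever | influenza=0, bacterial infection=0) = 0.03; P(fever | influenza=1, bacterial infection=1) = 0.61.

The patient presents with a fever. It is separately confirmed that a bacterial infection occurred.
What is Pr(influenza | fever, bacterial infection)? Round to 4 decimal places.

Numerator (weight on configurations with influenza): 0.61·0.013 = 0.007930
The normalizing constant is 0.33·0.987 + 0.61·0.013 = 0.333640
Posterior = 0.007930 / 0.333640 ≈ 0.0238

Pr(influenza | fever, bacterial infection) ≈ 0.0238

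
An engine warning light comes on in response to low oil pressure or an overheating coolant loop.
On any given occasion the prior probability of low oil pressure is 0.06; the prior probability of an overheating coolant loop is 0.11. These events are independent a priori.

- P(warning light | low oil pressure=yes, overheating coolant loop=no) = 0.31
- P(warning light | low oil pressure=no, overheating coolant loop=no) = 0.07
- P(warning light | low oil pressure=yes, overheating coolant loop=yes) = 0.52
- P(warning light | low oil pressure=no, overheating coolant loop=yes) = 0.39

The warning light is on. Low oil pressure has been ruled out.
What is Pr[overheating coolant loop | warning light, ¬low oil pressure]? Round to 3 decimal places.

P(warning light | ¬low oil pressure) = 0.07·0.89 + 0.39·0.11 = 0.062300 + 0.042900 = 0.105200
The overheating coolant loop-present share is 0.39·0.11 = 0.042900.
P(overheating coolant loop | warning light, ¬low oil pressure) = 0.042900 / 0.105200 ≈ 0.408

Pr[overheating coolant loop | warning light, ¬low oil pressure] ≈ 0.408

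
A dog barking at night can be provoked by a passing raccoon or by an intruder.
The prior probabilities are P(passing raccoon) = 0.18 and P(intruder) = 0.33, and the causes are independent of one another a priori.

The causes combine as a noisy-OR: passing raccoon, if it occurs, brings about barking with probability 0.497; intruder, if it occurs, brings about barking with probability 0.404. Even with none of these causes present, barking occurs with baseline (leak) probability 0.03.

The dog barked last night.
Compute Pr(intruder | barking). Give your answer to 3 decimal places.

Under noisy-OR, P(barking | causes) = 1 − (1−0.03)·∏(1−qᵢ) over the active causes.
P(barking) = 0.03*0.82*0.67 + 0.42188*0.82*0.33 + 0.51209*0.18*0.67 + 0.709206*0.18*0.33 = 0.016482 + 0.114161 + 0.061758 + 0.042127 = 0.234528
The intruder-present share is 0.114161 + 0.042127 = 0.156288.
So P(intruder | barking) = 0.156288/0.234528 ≈ 0.666.

Pr(intruder | barking) ≈ 0.666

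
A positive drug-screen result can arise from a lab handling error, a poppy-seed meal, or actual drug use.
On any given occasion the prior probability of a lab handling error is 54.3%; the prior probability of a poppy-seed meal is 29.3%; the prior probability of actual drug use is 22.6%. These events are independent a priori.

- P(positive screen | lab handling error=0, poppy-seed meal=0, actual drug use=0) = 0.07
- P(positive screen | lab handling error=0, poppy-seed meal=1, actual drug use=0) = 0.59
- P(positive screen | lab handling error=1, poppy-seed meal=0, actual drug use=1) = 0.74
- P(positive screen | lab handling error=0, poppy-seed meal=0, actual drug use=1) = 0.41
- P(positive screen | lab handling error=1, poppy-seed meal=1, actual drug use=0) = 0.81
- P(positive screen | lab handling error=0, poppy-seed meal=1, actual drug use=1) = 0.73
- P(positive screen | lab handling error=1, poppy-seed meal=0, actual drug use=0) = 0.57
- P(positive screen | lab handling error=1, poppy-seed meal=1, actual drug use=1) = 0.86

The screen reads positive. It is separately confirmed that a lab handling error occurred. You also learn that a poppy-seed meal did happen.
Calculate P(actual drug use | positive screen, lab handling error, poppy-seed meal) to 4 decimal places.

P(actual drug use | positive screen, lab handling error, poppy-seed meal) ≈ 0.2366

Numerator (weight on configurations with actual drug use): 0.86*0.226 = 0.194360
Denominator P(positive screen | lab handling error, poppy-seed meal): 0.81*0.774 + 0.86*0.226 = 0.821300
P(actual drug use | positive screen, lab handling error, poppy-seed meal) = 0.194360/0.821300 ≈ 0.2366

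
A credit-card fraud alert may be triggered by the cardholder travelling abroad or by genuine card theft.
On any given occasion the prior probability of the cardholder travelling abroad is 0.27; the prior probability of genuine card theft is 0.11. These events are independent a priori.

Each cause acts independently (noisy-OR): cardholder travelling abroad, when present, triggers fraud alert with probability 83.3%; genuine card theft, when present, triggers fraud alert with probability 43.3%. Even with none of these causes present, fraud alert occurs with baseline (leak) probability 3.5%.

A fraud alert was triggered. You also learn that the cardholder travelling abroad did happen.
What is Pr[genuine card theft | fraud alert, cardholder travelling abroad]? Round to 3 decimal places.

Under noisy-OR, P(fraud alert | causes) = 1 − (1−0.035)·∏(1−qᵢ) over the active causes.
Numerator (weight on configurations with genuine card theft): 0.908625*0.11 = 0.099949
Normalizer over all consistent configurations: 0.838845*0.89 + 0.908625*0.11 = 0.846521
Posterior = 0.099949 / 0.846521 ≈ 0.118

Pr[genuine card theft | fraud alert, cardholder travelling abroad] ≈ 0.118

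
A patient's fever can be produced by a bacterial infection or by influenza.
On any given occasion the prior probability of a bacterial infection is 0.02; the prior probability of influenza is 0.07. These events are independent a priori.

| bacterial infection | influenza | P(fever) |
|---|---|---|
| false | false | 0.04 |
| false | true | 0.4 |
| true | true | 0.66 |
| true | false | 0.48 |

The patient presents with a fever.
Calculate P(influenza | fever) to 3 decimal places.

P(fever) = 0.04×0.98×0.93 + 0.4×0.98×0.07 + 0.48×0.02×0.93 + 0.66×0.02×0.07 = 0.036456 + 0.027440 + 0.008928 + 0.000924 = 0.073748
Restricting to configurations with influenza present: 0.027440 + 0.000924 = 0.028364.
So P(influenza | fever) = 0.028364/0.073748 ≈ 0.385.

P(influenza | fever) ≈ 0.385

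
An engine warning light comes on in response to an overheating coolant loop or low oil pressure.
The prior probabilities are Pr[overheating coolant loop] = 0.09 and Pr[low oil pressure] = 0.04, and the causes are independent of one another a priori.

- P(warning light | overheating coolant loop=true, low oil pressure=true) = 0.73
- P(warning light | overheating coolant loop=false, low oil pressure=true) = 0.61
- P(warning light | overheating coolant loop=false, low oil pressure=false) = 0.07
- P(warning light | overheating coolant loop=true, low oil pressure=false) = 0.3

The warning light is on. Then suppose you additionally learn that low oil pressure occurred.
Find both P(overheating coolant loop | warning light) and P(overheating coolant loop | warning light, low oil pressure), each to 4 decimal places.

Weight on overheating coolant loop=true, given the evidence: 0.025920 + 0.002628 = 0.028548
Normalizer over all consistent configurations: 0.07·0.91·0.96 + 0.61·0.91·0.04 + 0.3·0.09·0.96 + 0.73·0.09·0.04 = 0.111904
P(overheating coolant loop | warning light) = 0.028548/0.111904 ≈ 0.2551

Now also conditioning on low oil pressure=true:
P(warning light | low oil pressure) = 0.61·0.91 + 0.73·0.09 = 0.555100 + 0.065700 = 0.620800
The overheating coolant loop-present share is 0.73·0.09 = 0.065700.
Hence the posterior is 0.065700/0.620800 ≈ 0.1058.
The drop from 0.2551 to 0.1058 is the explaining-away (discounting) effect.

P(overheating coolant loop | warning light) ≈ 0.2551; P(overheating coolant loop | warning light, low oil pressure) ≈ 0.1058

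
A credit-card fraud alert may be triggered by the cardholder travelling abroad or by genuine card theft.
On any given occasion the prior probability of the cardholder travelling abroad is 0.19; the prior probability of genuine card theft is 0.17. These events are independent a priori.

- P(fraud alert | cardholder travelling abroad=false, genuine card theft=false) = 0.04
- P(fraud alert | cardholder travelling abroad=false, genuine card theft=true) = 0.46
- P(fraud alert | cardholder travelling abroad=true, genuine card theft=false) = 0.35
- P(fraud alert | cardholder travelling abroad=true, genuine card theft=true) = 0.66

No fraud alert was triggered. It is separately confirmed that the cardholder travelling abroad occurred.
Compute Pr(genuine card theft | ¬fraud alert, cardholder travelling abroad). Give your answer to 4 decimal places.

Pr(genuine card theft | ¬fraud alert, cardholder travelling abroad) ≈ 0.0968

P(¬fraud alert | cardholder travelling abroad) = 0.65*0.83 + 0.34*0.17 = 0.539500 + 0.057800 = 0.597300
Of this, 0.057800 comes from 0.34*0.17 (the genuine card theft=true cases).
So P(genuine card theft | ¬fraud alert, cardholder travelling abroad) = 0.057800/0.597300 ≈ 0.0968.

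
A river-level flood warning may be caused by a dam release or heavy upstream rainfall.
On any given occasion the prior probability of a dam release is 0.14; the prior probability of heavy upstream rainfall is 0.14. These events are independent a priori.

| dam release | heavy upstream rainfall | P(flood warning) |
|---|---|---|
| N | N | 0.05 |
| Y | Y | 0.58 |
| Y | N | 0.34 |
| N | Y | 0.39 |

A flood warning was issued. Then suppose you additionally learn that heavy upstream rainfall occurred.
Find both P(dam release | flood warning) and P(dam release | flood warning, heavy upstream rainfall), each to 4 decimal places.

Weight on dam release=true, given the evidence: 0.040936 + 0.011368 = 0.052304
The normalizing constant is 0.05*0.86*0.86 + 0.39*0.86*0.14 + 0.34*0.14*0.86 + 0.58*0.14*0.14 = 0.136240
Posterior = 0.052304 / 0.136240 ≈ 0.3839

Now condition on the additional information:
By total probability over both values of dam release:
  P(flood warning | heavy upstream rainfall) = 0.39×0.86 + 0.58×0.14
        = 0.335400 + 0.081200 = 0.416600
Keeping only the dam release-present terms gives 0.081200, so
  P(dam release | flood warning, heavy upstream rainfall) = 0.081200 / 0.416600 ≈ 0.1949

P(dam release | flood warning) ≈ 0.3839; P(dam release | flood warning, heavy upstream rainfall) ≈ 0.1949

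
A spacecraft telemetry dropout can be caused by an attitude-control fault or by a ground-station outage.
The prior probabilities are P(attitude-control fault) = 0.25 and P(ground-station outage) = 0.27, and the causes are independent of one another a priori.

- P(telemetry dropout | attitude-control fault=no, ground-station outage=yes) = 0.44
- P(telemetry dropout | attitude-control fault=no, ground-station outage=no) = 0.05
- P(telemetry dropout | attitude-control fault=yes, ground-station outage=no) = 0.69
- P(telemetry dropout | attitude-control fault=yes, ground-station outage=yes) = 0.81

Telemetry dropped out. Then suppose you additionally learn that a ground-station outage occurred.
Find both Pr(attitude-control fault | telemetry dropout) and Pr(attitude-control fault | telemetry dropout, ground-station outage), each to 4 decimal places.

Pr(attitude-control fault | telemetry dropout) ≈ 0.6079; Pr(attitude-control fault | telemetry dropout, ground-station outage) ≈ 0.3803

Weight on attitude-control fault=true, given the evidence: 0.125925 + 0.054675 = 0.180600
Denominator P(telemetry dropout): 0.05*0.75*0.73 + 0.44*0.75*0.27 + 0.69*0.25*0.73 + 0.81*0.25*0.27 = 0.297075
P(attitude-control fault | telemetry dropout) = 0.180600/0.297075 ≈ 0.6079

Now also conditioning on ground-station outage=true:
P(telemetry dropout | ground-station outage) = 0.44·0.75 + 0.81·0.25 = 0.330000 + 0.202500 = 0.532500
Restricting to configurations with attitude-control fault present: 0.81·0.25 = 0.202500.
P(attitude-control fault | telemetry dropout, ground-station outage) = 0.202500 / 0.532500 ≈ 0.3803
— ground-station outage explains away the evidence for attitude-control fault.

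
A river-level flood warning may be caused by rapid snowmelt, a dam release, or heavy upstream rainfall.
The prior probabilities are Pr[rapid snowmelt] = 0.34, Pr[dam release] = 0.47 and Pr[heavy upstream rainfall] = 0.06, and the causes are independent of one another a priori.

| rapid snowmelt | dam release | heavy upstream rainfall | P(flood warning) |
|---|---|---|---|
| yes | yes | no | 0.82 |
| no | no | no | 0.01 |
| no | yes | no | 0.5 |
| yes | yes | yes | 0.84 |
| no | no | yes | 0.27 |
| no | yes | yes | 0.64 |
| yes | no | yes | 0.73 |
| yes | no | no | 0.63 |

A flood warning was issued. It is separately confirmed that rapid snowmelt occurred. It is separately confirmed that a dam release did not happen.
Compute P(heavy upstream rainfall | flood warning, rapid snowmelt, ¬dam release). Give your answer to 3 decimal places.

P(heavy upstream rainfall | flood warning, rapid snowmelt, ¬dam release) ≈ 0.069

P(flood warning | rapid snowmelt, ¬dam release) = 0.63·0.94 + 0.73·0.06 = 0.592200 + 0.043800 = 0.636000
Of this, 0.043800 comes from 0.73·0.06 (the heavy upstream rainfall=true cases).
Hence the posterior is 0.043800/0.636000 ≈ 0.069.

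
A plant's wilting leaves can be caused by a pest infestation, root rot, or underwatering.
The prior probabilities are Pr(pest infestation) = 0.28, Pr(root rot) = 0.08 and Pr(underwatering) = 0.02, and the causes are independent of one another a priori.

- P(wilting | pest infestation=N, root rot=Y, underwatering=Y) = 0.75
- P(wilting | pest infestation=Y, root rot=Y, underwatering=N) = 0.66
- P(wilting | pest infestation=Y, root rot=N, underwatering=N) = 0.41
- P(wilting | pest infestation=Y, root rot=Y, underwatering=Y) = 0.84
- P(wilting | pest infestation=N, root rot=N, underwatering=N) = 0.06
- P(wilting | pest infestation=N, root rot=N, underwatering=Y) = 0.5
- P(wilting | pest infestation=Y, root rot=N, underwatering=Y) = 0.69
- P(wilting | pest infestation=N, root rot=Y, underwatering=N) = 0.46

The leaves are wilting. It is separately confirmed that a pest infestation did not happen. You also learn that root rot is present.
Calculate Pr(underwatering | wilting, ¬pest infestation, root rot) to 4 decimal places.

Pr(underwatering | wilting, ¬pest infestation, root rot) ≈ 0.0322

Weight on underwatering=true, given the evidence: 0.75×0.02 = 0.015000
Normalizer over all consistent configurations: 0.46×0.98 + 0.75×0.02 = 0.465800
Posterior = 0.015000 / 0.465800 ≈ 0.0322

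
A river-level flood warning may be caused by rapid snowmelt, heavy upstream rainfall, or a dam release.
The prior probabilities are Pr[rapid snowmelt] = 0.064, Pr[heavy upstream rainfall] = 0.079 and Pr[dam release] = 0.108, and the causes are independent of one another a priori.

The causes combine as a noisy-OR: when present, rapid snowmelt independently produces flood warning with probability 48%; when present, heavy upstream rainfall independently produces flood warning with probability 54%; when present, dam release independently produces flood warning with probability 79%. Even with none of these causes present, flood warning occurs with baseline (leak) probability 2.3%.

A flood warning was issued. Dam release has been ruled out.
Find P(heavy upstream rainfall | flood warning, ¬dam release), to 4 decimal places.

P(heavy upstream rainfall | flood warning, ¬dam release) ≈ 0.4773

Under noisy-OR, P(flood warning | causes) = 1 − (1−0.023)·∏(1−qᵢ) over the active causes.
Enumerate the 4 (rapid snowmelt, heavy upstream rainfall) configurations and weight by the priors:
  P(flood warning | ¬dam release) = 0.023×0.936×0.921 + 0.55058×0.936×0.079 + 0.49196×0.064×0.921 + 0.766302×0.064×0.079
        = 0.019827 + 0.040712 + 0.028998 + 0.003874 = 0.093411
Configurations with heavy upstream rainfall contribute 0.044586, so
  P(heavy upstream rainfall | flood warning, ¬dam release) = 0.044586 / 0.093411 ≈ 0.4773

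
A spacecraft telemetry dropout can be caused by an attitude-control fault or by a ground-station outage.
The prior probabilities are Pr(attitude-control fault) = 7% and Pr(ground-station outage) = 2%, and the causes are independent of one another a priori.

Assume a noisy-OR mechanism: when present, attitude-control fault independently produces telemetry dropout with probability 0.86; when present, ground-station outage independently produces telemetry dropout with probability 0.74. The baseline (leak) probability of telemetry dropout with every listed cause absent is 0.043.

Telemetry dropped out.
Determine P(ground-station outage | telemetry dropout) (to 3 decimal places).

P(ground-station outage | telemetry dropout) ≈ 0.135

Under noisy-OR, P(telemetry dropout | causes) = 1 − (1−0.043)·∏(1−qᵢ) over the active causes.
P(telemetry dropout) = 0.043*0.93*0.98 + 0.75118*0.93*0.02 + 0.86602*0.07*0.98 + 0.965165*0.07*0.02 = 0.039190 + 0.013972 + 0.059409 + 0.001351 = 0.113922
Restricting to configurations with ground-station outage present: 0.013972 + 0.001351 = 0.015323.
Hence the posterior is 0.015323/0.113922 ≈ 0.135.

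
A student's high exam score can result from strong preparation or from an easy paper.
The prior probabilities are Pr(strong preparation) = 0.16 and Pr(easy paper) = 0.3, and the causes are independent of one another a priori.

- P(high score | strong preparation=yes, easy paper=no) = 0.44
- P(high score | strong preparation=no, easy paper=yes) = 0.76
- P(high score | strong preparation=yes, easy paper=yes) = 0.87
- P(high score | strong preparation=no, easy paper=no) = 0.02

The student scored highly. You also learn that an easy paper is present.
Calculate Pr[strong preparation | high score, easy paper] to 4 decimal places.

Pr[strong preparation | high score, easy paper] ≈ 0.1790

Weight on strong preparation=true, given the evidence: 0.87·0.16 = 0.139200
Denominator P(high score | easy paper): 0.76·0.84 + 0.87·0.16 = 0.777600
P(strong preparation | high score, easy paper) = 0.139200/0.777600 ≈ 0.1790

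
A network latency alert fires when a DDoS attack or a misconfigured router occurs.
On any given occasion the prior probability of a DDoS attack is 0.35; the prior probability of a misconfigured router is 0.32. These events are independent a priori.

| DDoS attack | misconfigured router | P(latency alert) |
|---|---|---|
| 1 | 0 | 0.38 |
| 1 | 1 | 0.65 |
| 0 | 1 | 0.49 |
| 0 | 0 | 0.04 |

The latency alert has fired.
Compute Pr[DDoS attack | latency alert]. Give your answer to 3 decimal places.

By total probability over the 4 (DDoS attack, misconfigured router) configurations:
  P(latency alert) = 0.04·0.65·0.68 + 0.49·0.65·0.32 + 0.38·0.35·0.68 + 0.65·0.35·0.32
        = 0.017680 + 0.101920 + 0.090440 + 0.072800 = 0.282840
The terms with DDoS attack present sum to 0.163240, so
  P(DDoS attack | latency alert) = 0.163240 / 0.282840 ≈ 0.577

Pr[DDoS attack | latency alert] ≈ 0.577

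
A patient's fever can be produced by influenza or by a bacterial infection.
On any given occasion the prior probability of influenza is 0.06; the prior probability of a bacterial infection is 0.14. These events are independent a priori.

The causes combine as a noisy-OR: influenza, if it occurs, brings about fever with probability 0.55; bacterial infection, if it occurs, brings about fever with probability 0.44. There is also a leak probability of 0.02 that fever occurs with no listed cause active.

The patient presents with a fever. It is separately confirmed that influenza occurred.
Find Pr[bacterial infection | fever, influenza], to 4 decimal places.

Pr[bacterial infection | fever, influenza] ≈ 0.1799

Under noisy-OR, P(fever | causes) = 1 − (1−0.02)·∏(1−qᵢ) over the active causes.
Enumerate both values of bacterial infection and weight by the priors:
  P(fever | influenza) = 0.559·0.86 + 0.75304·0.14
        = 0.480740 + 0.105426 = 0.586166
Configurations with bacterial infection contribute 0.105426, so
  P(bacterial infection | fever, influenza) = 0.105426 / 0.586166 ≈ 0.1799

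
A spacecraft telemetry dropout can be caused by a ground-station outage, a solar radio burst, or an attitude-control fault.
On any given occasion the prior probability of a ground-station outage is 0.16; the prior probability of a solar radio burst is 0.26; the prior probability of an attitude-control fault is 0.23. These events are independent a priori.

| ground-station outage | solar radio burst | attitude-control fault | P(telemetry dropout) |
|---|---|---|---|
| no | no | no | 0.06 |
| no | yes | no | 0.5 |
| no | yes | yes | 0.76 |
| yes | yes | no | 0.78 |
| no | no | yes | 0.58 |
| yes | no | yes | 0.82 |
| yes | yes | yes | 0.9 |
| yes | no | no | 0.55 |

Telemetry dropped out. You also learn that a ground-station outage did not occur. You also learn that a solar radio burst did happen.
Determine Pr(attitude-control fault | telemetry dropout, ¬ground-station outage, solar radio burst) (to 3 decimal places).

Pr(attitude-control fault | telemetry dropout, ¬ground-station outage, solar radio burst) ≈ 0.312

Enumerate both values of attitude-control fault and weight by the priors:
  P(telemetry dropout | ¬ground-station outage, solar radio burst) = 0.5×0.77 + 0.76×0.23
        = 0.385000 + 0.174800 = 0.559800
Keeping only the attitude-control fault-present terms gives 0.174800, so
  P(attitude-control fault | telemetry dropout, ¬ground-station outage, solar radio burst) = 0.174800 / 0.559800 ≈ 0.312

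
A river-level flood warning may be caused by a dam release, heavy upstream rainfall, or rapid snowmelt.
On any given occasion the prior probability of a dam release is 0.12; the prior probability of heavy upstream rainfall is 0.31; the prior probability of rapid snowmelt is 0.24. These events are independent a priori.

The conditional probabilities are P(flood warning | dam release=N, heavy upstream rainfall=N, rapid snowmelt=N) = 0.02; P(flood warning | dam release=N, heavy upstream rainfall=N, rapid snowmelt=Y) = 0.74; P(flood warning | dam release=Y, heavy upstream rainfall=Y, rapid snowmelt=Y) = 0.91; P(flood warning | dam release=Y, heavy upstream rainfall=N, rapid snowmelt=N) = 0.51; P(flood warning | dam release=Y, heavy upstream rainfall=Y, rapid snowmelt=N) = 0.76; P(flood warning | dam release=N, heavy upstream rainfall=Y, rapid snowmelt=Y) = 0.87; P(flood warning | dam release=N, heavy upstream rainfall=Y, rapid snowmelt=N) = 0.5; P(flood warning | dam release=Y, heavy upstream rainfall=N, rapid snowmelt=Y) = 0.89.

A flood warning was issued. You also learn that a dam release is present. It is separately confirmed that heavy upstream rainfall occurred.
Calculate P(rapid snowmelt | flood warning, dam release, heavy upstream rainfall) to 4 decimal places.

P(rapid snowmelt | flood warning, dam release, heavy upstream rainfall) ≈ 0.2744

By total probability over both values of rapid snowmelt:
  P(flood warning | dam release, heavy upstream rainfall) = 0.76*0.76 + 0.91*0.24
        = 0.577600 + 0.218400 = 0.796000
Configurations with rapid snowmelt contribute 0.218400, so
  P(rapid snowmelt | flood warning, dam release, heavy upstream rainfall) = 0.218400 / 0.796000 ≈ 0.2744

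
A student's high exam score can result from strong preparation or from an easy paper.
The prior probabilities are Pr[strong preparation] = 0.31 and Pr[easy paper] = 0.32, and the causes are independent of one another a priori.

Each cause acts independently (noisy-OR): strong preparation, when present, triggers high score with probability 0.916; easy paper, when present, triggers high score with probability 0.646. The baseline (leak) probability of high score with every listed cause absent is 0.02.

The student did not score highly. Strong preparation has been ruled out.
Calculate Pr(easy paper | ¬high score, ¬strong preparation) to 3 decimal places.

Under noisy-OR, P(high score | causes) = 1 − (1−0.02)·∏(1−qᵢ) over the active causes.
Weight on easy paper=true, given the evidence: 0.34692·0.32 = 0.111014
Normalizer over all consistent configurations: 0.98·0.68 + 0.34692·0.32 = 0.777414
Posterior = 0.111014 / 0.777414 ≈ 0.143

Pr(easy paper | ¬high score, ¬strong preparation) ≈ 0.143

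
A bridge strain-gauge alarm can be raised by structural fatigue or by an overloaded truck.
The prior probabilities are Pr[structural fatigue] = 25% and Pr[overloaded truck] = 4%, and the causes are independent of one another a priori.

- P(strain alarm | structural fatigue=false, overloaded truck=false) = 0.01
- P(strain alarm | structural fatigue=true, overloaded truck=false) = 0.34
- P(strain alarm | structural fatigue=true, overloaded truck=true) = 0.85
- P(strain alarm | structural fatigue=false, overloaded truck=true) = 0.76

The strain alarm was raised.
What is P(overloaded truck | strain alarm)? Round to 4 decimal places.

For the numerator, keep only overloaded truck=true terms: 0.022800 + 0.008500 = 0.031300
The normalizing constant is 0.01×0.75×0.96 + 0.76×0.75×0.04 + 0.34×0.25×0.96 + 0.85×0.25×0.04 = 0.120100
Posterior = 0.031300 / 0.120100 ≈ 0.2606

P(overloaded truck | strain alarm) ≈ 0.2606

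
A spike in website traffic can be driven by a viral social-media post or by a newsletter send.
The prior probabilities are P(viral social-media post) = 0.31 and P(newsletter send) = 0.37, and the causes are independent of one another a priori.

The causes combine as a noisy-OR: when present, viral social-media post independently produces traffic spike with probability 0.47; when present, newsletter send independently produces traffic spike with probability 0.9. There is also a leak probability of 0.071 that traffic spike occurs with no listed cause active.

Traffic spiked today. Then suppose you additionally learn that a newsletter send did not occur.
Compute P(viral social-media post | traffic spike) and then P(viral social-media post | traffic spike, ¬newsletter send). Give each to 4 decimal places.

P(viral social-media post | traffic spike) ≈ 0.4424; P(viral social-media post | traffic spike, ¬newsletter send) ≈ 0.7626

Under noisy-OR, P(traffic spike | causes) = 1 − (1−0.071)·∏(1−qᵢ) over the active causes.
For the numerator, keep only viral social-media post=true terms: 0.099140 + 0.109053 = 0.208193
The normalizing constant is 0.071*0.69*0.63 + 0.9071*0.69*0.37 + 0.50763*0.31*0.63 + 0.950763*0.31*0.37 = 0.470640
Posterior = 0.208193 / 0.470640 ≈ 0.4424

Now condition on the additional information:
P(traffic spike | ¬newsletter send) = 0.071·0.69 + 0.50763·0.31 = 0.048990 + 0.157365 = 0.206355
The viral social-media post-present share is 0.50763·0.31 = 0.157365.
P(viral social-media post | traffic spike, ¬newsletter send) = 0.157365 / 0.206355 ≈ 0.7626
With newsletter send excluded, viral social-media post must carry more of the explanatory weight for the traffic spike.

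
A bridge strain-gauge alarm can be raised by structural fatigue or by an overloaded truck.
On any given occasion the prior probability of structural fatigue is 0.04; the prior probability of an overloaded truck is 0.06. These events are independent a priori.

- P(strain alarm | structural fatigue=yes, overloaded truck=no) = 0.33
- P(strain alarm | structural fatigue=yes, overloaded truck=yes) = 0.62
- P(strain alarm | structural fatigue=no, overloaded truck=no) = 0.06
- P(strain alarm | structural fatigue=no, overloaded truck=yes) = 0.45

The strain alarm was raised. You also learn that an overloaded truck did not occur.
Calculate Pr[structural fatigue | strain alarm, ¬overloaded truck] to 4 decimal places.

Pr[structural fatigue | strain alarm, ¬overloaded truck] ≈ 0.1864

Numerator (weight on configurations with structural fatigue): 0.33*0.04 = 0.013200
Normalizer over all consistent configurations: 0.06*0.96 + 0.33*0.04 = 0.070800
P(structural fatigue | strain alarm, ¬overloaded truck) = 0.013200/0.070800 ≈ 0.1864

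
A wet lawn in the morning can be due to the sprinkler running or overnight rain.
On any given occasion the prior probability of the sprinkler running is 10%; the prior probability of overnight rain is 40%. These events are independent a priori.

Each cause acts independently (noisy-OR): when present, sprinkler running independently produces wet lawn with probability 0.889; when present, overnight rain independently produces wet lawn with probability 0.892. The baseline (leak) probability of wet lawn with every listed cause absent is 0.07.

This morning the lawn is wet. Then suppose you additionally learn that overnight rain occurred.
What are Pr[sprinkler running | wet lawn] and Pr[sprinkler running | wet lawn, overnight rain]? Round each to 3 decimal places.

Pr[sprinkler running | wet lawn] ≈ 0.205; Pr[sprinkler running | wet lawn, overnight rain] ≈ 0.109

Under noisy-OR, P(wet lawn | causes) = 1 − (1−0.07)·∏(1−qᵢ) over the active causes.
Weight on sprinkler running=true, given the evidence: 0.053806 + 0.039554 = 0.093360
Denominator P(wet lawn): 0.07·0.9·0.6 + 0.89956·0.9·0.4 + 0.89677·0.1·0.6 + 0.988851·0.1·0.4 = 0.455002
Posterior = 0.093360 / 0.455002 ≈ 0.205

Now condition on the additional information:
P(wet lawn | overnight rain) = 0.89956×0.9 + 0.988851×0.1 = 0.809604 + 0.098885 = 0.908489
The sprinkler running-present share is 0.988851×0.1 = 0.098885.
So P(sprinkler running | wet lawn, overnight rain) = 0.098885/0.908489 ≈ 0.109.
This is intercausal reasoning (explaining away): once overnight rain accounts for the wet lawn, sprinkler running becomes less likely.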